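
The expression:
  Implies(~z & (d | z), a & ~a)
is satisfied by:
  {z: True, d: False}
  {d: False, z: False}
  {d: True, z: True}


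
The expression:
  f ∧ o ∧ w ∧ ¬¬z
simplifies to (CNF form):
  f ∧ o ∧ w ∧ z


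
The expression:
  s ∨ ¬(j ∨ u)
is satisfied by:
  {s: True, u: False, j: False}
  {j: True, s: True, u: False}
  {s: True, u: True, j: False}
  {j: True, s: True, u: True}
  {j: False, u: False, s: False}


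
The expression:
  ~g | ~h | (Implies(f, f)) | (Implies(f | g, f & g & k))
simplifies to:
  True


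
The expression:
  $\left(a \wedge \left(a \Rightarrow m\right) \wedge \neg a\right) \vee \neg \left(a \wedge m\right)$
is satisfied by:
  {m: False, a: False}
  {a: True, m: False}
  {m: True, a: False}


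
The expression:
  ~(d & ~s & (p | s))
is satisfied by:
  {s: True, p: False, d: False}
  {p: False, d: False, s: False}
  {d: True, s: True, p: False}
  {d: True, p: False, s: False}
  {s: True, p: True, d: False}
  {p: True, s: False, d: False}
  {d: True, p: True, s: True}


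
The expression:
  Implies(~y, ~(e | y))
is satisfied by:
  {y: True, e: False}
  {e: False, y: False}
  {e: True, y: True}


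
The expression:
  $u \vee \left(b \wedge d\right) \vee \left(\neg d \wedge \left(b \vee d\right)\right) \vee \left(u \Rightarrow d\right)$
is always true.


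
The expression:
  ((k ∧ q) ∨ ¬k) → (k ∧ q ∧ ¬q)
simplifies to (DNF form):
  k ∧ ¬q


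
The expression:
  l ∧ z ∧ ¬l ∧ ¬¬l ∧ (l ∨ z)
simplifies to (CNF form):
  False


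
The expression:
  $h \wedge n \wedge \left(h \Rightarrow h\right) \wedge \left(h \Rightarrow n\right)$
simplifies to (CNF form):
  $h \wedge n$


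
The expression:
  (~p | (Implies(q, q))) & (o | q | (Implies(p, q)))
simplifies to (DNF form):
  o | q | ~p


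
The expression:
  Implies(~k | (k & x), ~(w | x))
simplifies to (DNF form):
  (k & ~x) | (~w & ~x)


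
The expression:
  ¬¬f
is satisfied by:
  {f: True}


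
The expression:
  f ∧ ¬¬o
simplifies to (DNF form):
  f ∧ o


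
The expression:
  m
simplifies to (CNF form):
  m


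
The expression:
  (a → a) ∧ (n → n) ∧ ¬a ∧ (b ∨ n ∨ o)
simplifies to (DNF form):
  (b ∧ ¬a) ∨ (n ∧ ¬a) ∨ (o ∧ ¬a)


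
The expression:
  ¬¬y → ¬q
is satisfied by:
  {q: False, y: False}
  {y: True, q: False}
  {q: True, y: False}


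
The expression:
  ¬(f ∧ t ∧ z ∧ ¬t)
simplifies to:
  True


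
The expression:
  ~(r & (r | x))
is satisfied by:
  {r: False}


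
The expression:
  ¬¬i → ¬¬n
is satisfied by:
  {n: True, i: False}
  {i: False, n: False}
  {i: True, n: True}


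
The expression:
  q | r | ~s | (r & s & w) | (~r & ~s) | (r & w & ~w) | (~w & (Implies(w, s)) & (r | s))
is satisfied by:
  {r: True, q: True, s: False, w: False}
  {r: True, s: False, q: False, w: False}
  {q: True, r: False, s: False, w: False}
  {r: False, s: False, q: False, w: False}
  {w: True, r: True, q: True, s: False}
  {w: True, r: True, s: False, q: False}
  {w: True, q: True, r: False, s: False}
  {w: True, r: False, s: False, q: False}
  {r: True, s: True, q: True, w: False}
  {r: True, s: True, w: False, q: False}
  {s: True, q: True, w: False, r: False}
  {s: True, w: False, q: False, r: False}
  {r: True, s: True, w: True, q: True}
  {r: True, s: True, w: True, q: False}
  {s: True, w: True, q: True, r: False}


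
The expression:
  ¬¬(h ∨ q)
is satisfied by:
  {q: True, h: True}
  {q: True, h: False}
  {h: True, q: False}


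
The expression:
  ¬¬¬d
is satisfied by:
  {d: False}


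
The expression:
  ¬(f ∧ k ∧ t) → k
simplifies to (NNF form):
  k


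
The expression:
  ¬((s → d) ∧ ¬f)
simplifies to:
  f ∨ (s ∧ ¬d)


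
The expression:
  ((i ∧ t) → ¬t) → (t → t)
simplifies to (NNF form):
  True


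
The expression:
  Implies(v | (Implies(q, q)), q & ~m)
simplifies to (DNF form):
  q & ~m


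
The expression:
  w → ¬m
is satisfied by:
  {w: False, m: False}
  {m: True, w: False}
  {w: True, m: False}


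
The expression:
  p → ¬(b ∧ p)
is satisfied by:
  {p: False, b: False}
  {b: True, p: False}
  {p: True, b: False}


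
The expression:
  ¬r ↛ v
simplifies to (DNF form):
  v ∨ ¬r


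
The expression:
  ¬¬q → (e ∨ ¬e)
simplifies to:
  True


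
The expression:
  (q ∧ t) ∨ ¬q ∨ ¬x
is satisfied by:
  {t: True, q: False, x: False}
  {q: False, x: False, t: False}
  {x: True, t: True, q: False}
  {x: True, q: False, t: False}
  {t: True, q: True, x: False}
  {q: True, t: False, x: False}
  {x: True, q: True, t: True}


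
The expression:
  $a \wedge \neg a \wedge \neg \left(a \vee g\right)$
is never true.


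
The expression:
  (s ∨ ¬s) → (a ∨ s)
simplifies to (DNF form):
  a ∨ s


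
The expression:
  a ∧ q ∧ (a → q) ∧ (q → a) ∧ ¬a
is never true.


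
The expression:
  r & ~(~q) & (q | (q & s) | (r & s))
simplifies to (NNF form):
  q & r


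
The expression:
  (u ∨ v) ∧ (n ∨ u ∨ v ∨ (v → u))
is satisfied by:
  {v: True, u: True}
  {v: True, u: False}
  {u: True, v: False}


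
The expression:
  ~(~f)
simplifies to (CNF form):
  f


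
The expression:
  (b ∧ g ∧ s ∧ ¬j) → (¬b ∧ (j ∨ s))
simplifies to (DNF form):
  j ∨ ¬b ∨ ¬g ∨ ¬s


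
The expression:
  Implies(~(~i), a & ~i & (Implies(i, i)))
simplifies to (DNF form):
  ~i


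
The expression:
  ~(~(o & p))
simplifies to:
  o & p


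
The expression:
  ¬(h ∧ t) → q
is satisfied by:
  {q: True, h: True, t: True}
  {q: True, h: True, t: False}
  {q: True, t: True, h: False}
  {q: True, t: False, h: False}
  {h: True, t: True, q: False}


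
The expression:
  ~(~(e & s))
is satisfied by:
  {e: True, s: True}


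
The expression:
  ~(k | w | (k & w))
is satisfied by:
  {w: False, k: False}


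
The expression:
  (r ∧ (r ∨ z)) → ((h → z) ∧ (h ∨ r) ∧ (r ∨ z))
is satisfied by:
  {z: True, h: False, r: False}
  {h: False, r: False, z: False}
  {r: True, z: True, h: False}
  {r: True, h: False, z: False}
  {z: True, h: True, r: False}
  {h: True, z: False, r: False}
  {r: True, h: True, z: True}


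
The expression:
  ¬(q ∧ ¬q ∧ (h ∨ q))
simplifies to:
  True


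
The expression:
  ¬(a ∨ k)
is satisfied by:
  {k: False, a: False}


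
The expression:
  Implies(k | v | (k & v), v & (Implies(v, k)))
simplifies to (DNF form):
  (k & v) | (~k & ~v)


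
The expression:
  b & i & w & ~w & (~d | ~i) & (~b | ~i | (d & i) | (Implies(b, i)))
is never true.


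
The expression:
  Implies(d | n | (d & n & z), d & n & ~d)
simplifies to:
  ~d & ~n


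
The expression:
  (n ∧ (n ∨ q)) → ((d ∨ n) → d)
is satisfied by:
  {d: True, n: False}
  {n: False, d: False}
  {n: True, d: True}


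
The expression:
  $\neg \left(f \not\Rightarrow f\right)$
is always true.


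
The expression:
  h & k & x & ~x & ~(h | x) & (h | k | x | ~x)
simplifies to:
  False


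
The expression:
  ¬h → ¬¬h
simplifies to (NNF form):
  h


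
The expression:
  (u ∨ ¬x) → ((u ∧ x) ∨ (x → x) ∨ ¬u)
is always true.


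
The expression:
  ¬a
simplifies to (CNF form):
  ¬a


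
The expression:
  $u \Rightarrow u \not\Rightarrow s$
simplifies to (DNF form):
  $\neg s \vee \neg u$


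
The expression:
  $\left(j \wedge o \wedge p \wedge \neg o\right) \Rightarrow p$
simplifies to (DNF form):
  $\text{True}$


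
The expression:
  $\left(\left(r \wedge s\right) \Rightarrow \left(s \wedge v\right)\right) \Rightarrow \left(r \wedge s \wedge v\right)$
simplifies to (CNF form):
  $r \wedge s$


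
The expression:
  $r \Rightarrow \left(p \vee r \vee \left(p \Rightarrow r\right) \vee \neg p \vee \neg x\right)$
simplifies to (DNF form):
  $\text{True}$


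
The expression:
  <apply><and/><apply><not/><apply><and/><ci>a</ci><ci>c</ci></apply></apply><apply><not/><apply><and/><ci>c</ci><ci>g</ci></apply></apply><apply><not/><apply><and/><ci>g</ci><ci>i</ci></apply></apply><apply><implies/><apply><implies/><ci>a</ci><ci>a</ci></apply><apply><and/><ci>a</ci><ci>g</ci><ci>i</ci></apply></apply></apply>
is never true.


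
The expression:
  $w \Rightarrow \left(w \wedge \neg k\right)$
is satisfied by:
  {w: False, k: False}
  {k: True, w: False}
  {w: True, k: False}


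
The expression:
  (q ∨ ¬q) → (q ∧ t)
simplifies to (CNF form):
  q ∧ t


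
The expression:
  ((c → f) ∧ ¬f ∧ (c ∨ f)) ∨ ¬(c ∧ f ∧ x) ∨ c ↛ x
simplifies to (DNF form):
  ¬c ∨ ¬f ∨ ¬x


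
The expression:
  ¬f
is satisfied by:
  {f: False}


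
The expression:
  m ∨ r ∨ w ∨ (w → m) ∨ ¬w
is always true.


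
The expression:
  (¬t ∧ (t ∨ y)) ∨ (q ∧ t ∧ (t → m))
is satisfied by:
  {q: True, y: True, m: True, t: False}
  {q: True, y: True, m: False, t: False}
  {y: True, m: True, q: False, t: False}
  {y: True, q: False, m: False, t: False}
  {q: True, t: True, y: True, m: True}
  {q: True, t: True, m: True, y: False}


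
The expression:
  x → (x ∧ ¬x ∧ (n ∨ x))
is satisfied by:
  {x: False}


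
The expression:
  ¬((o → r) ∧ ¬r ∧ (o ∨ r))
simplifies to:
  True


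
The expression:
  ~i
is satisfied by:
  {i: False}


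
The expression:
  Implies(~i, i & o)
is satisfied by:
  {i: True}


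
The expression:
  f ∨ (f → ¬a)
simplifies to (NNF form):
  True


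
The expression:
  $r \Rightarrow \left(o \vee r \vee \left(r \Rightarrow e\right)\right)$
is always true.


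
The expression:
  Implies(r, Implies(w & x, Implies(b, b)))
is always true.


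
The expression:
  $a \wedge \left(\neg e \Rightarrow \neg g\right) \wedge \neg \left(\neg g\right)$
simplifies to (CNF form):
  $a \wedge e \wedge g$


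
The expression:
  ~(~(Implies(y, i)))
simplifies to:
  i | ~y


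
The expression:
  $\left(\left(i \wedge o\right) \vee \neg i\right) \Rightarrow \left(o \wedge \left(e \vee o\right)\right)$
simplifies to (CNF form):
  $i \vee o$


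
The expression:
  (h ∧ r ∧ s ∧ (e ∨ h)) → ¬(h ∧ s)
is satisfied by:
  {s: False, r: False, h: False}
  {h: True, s: False, r: False}
  {r: True, s: False, h: False}
  {h: True, r: True, s: False}
  {s: True, h: False, r: False}
  {h: True, s: True, r: False}
  {r: True, s: True, h: False}


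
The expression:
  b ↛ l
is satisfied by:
  {b: True, l: False}


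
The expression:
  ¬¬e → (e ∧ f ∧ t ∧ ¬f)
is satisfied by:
  {e: False}


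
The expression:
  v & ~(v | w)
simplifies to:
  False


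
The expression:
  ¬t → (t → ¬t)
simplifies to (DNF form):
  True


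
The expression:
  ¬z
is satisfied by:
  {z: False}


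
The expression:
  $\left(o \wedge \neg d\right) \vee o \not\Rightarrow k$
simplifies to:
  $o \wedge \left(\neg d \vee \neg k\right)$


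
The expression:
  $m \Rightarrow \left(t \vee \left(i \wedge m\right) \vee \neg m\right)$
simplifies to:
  $i \vee t \vee \neg m$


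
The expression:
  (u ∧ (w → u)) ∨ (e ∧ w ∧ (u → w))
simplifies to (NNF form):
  u ∨ (e ∧ w)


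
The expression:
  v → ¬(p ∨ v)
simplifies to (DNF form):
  ¬v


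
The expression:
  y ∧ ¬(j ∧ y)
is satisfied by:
  {y: True, j: False}


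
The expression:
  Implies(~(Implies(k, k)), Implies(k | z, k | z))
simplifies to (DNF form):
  True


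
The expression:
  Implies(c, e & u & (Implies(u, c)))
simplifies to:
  ~c | (e & u)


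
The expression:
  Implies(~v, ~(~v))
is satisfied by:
  {v: True}


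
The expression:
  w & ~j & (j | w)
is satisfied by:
  {w: True, j: False}


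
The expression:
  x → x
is always true.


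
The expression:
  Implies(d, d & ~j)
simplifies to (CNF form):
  ~d | ~j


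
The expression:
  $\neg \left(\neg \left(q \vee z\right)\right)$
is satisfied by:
  {q: True, z: True}
  {q: True, z: False}
  {z: True, q: False}


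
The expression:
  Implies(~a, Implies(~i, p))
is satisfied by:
  {i: True, a: True, p: True}
  {i: True, a: True, p: False}
  {i: True, p: True, a: False}
  {i: True, p: False, a: False}
  {a: True, p: True, i: False}
  {a: True, p: False, i: False}
  {p: True, a: False, i: False}


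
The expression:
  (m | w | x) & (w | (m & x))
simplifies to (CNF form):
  (m | w) & (w | x)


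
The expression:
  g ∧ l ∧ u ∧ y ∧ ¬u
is never true.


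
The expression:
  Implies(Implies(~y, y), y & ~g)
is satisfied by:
  {g: False, y: False}
  {y: True, g: False}
  {g: True, y: False}


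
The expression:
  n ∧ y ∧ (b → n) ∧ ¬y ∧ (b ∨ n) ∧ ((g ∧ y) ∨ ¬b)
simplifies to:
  False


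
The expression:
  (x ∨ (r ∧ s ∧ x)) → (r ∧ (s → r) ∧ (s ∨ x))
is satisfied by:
  {r: True, x: False}
  {x: False, r: False}
  {x: True, r: True}


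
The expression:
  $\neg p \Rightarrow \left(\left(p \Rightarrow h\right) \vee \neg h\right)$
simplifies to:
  $\text{True}$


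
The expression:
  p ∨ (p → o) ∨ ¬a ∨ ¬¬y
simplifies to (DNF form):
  True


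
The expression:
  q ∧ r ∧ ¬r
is never true.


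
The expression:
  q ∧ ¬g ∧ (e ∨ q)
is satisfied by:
  {q: True, g: False}


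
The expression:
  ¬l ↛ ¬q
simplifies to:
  q ∧ ¬l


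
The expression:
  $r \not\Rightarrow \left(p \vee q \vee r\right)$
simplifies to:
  $\text{False}$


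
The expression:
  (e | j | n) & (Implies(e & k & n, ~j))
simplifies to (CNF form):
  (e | j | n) & (e | n | ~n) & (j | n | ~j) & (n | ~j | ~n) & (e | j | n | ~e) & (e | j | n | ~k) & (e | j | ~e | ~k) & (e | n | ~e | ~n) & (e | n | ~k | ~n) & (j | n | ~e | ~j) & (j | n | ~j | ~k) & (e | ~e | ~k | ~n) & (j | ~e | ~j | ~k) & (n | ~e | ~j | ~n) & (n | ~j | ~k | ~n) & (~e | ~j | ~k | ~n)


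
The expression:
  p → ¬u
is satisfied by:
  {p: False, u: False}
  {u: True, p: False}
  {p: True, u: False}


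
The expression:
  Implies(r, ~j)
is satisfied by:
  {r: False, j: False}
  {j: True, r: False}
  {r: True, j: False}


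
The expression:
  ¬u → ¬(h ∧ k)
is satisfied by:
  {u: True, h: False, k: False}
  {h: False, k: False, u: False}
  {u: True, k: True, h: False}
  {k: True, h: False, u: False}
  {u: True, h: True, k: False}
  {h: True, u: False, k: False}
  {u: True, k: True, h: True}


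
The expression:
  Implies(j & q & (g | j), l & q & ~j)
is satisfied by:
  {q: False, j: False}
  {j: True, q: False}
  {q: True, j: False}


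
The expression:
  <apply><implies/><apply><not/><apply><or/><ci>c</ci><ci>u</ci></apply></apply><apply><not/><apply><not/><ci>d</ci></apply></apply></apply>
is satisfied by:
  {d: True, c: True, u: True}
  {d: True, c: True, u: False}
  {d: True, u: True, c: False}
  {d: True, u: False, c: False}
  {c: True, u: True, d: False}
  {c: True, u: False, d: False}
  {u: True, c: False, d: False}


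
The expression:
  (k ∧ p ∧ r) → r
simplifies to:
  True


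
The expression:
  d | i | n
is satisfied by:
  {i: True, n: True, d: True}
  {i: True, n: True, d: False}
  {i: True, d: True, n: False}
  {i: True, d: False, n: False}
  {n: True, d: True, i: False}
  {n: True, d: False, i: False}
  {d: True, n: False, i: False}


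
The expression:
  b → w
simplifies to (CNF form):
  w ∨ ¬b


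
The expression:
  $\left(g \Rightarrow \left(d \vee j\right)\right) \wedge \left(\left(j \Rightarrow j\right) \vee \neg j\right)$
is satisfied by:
  {d: True, j: True, g: False}
  {d: True, j: False, g: False}
  {j: True, d: False, g: False}
  {d: False, j: False, g: False}
  {g: True, d: True, j: True}
  {g: True, d: True, j: False}
  {g: True, j: True, d: False}


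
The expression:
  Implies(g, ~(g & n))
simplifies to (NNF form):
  ~g | ~n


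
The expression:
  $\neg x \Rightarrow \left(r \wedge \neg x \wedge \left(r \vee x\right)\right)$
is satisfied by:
  {r: True, x: True}
  {r: True, x: False}
  {x: True, r: False}


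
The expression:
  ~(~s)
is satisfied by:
  {s: True}


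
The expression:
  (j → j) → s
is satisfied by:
  {s: True}


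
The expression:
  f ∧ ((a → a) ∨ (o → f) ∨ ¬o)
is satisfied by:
  {f: True}


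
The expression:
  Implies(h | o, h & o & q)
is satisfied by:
  {q: True, o: False, h: False}
  {q: False, o: False, h: False}
  {o: True, h: True, q: True}


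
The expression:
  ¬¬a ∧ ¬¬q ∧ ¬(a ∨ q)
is never true.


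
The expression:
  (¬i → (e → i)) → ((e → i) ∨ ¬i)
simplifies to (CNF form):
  True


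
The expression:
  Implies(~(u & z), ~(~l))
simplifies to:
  l | (u & z)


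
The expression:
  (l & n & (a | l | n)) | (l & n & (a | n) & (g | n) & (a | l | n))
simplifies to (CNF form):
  l & n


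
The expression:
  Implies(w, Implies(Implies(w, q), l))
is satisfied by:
  {l: True, w: False, q: False}
  {w: False, q: False, l: False}
  {q: True, l: True, w: False}
  {q: True, w: False, l: False}
  {l: True, w: True, q: False}
  {w: True, l: False, q: False}
  {q: True, w: True, l: True}


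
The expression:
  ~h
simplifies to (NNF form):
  ~h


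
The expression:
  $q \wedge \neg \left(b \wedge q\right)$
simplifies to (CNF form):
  $q \wedge \neg b$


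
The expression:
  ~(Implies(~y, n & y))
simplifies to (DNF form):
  ~y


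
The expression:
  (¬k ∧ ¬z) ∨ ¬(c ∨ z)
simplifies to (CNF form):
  ¬z ∧ (¬c ∨ ¬k)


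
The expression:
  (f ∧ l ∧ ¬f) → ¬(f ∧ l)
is always true.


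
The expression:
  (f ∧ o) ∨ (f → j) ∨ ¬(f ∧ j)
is always true.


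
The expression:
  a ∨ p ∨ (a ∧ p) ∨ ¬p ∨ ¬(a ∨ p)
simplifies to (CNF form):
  True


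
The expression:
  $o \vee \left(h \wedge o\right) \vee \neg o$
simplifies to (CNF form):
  $\text{True}$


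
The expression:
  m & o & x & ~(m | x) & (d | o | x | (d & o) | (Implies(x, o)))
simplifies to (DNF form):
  False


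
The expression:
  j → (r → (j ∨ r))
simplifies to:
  True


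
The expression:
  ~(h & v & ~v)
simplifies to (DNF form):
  True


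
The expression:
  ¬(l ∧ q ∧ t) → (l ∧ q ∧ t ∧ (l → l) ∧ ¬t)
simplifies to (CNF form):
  l ∧ q ∧ t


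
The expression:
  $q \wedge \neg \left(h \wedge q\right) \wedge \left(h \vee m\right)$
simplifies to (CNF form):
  $m \wedge q \wedge \neg h$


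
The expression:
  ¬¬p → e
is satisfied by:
  {e: True, p: False}
  {p: False, e: False}
  {p: True, e: True}


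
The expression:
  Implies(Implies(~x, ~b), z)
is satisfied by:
  {b: True, z: True, x: False}
  {z: True, x: False, b: False}
  {b: True, z: True, x: True}
  {z: True, x: True, b: False}
  {b: True, x: False, z: False}


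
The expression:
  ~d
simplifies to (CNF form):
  ~d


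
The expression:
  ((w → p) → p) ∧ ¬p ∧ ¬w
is never true.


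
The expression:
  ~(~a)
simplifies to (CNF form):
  a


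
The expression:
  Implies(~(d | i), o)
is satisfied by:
  {i: True, d: True, o: True}
  {i: True, d: True, o: False}
  {i: True, o: True, d: False}
  {i: True, o: False, d: False}
  {d: True, o: True, i: False}
  {d: True, o: False, i: False}
  {o: True, d: False, i: False}


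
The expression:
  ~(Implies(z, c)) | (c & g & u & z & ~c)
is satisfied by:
  {z: True, c: False}


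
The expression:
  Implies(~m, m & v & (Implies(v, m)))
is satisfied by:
  {m: True}


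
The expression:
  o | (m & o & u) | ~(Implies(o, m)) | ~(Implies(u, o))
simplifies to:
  o | u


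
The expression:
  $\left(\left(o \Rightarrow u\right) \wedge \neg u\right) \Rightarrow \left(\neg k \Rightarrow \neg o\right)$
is always true.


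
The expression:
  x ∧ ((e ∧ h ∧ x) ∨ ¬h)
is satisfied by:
  {e: True, x: True, h: False}
  {x: True, h: False, e: False}
  {e: True, h: True, x: True}


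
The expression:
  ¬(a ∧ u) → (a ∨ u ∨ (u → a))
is always true.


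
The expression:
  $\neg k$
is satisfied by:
  {k: False}


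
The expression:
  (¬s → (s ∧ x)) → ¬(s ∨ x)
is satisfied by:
  {s: False}


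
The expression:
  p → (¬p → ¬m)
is always true.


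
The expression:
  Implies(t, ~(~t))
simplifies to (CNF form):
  True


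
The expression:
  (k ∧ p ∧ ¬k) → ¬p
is always true.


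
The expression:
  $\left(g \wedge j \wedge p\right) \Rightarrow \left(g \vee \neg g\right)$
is always true.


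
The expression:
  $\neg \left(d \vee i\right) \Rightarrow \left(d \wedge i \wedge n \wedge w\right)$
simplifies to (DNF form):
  $d \vee i$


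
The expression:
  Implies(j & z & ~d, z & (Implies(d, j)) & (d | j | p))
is always true.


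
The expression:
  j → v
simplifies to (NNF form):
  v ∨ ¬j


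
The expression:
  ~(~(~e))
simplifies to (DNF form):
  ~e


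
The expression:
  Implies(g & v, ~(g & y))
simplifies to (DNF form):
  ~g | ~v | ~y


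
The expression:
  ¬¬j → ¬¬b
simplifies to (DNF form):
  b ∨ ¬j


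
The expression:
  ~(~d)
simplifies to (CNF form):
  d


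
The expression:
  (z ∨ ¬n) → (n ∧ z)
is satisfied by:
  {n: True}


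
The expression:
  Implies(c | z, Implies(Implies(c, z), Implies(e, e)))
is always true.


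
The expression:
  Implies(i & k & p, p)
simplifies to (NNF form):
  True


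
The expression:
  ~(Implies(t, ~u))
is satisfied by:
  {t: True, u: True}


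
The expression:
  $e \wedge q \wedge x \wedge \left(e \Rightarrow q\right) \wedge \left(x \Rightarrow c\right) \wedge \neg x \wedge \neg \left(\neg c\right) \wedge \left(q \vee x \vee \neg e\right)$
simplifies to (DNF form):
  $\text{False}$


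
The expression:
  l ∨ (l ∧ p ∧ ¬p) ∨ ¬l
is always true.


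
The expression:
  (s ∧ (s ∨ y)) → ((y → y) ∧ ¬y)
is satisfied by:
  {s: False, y: False}
  {y: True, s: False}
  {s: True, y: False}


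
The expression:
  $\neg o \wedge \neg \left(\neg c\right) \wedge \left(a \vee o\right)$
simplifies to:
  $a \wedge c \wedge \neg o$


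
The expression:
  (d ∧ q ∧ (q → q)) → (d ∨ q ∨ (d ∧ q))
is always true.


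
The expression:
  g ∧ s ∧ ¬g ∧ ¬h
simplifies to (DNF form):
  False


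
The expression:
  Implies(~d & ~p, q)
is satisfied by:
  {d: True, q: True, p: True}
  {d: True, q: True, p: False}
  {d: True, p: True, q: False}
  {d: True, p: False, q: False}
  {q: True, p: True, d: False}
  {q: True, p: False, d: False}
  {p: True, q: False, d: False}


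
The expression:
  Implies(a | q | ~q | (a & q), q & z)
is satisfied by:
  {z: True, q: True}


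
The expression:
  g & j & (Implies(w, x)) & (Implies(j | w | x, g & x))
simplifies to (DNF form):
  g & j & x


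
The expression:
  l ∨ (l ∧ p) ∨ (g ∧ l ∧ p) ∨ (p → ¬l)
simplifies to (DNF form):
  True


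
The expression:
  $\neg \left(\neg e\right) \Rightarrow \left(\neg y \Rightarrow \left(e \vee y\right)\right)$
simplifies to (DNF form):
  $\text{True}$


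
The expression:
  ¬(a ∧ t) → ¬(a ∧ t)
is always true.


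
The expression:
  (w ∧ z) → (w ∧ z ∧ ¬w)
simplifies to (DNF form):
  ¬w ∨ ¬z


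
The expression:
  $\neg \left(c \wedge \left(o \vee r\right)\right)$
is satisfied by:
  {r: False, c: False, o: False}
  {o: True, r: False, c: False}
  {r: True, o: False, c: False}
  {o: True, r: True, c: False}
  {c: True, o: False, r: False}


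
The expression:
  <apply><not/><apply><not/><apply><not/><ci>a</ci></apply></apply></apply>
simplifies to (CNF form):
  <apply><not/><ci>a</ci></apply>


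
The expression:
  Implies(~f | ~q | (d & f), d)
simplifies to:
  d | (f & q)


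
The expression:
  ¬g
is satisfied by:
  {g: False}


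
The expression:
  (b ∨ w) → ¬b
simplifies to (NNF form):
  ¬b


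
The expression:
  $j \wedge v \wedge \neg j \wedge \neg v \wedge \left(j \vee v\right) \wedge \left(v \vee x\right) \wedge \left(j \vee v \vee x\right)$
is never true.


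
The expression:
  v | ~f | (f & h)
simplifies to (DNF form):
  h | v | ~f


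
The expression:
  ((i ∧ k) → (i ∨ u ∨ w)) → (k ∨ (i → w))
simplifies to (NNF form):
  k ∨ w ∨ ¬i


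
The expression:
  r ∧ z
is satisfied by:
  {r: True, z: True}


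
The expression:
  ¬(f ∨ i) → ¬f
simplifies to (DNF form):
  True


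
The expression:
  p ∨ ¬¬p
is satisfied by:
  {p: True}


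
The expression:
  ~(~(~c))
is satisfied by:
  {c: False}


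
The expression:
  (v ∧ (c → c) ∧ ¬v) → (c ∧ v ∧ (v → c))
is always true.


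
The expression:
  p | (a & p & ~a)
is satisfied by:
  {p: True}


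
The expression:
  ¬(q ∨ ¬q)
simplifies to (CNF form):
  False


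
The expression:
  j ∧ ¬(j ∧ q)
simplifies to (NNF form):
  j ∧ ¬q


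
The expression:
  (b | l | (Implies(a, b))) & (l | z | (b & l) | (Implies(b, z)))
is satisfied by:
  {z: True, l: True, b: False, a: False}
  {l: True, z: False, b: False, a: False}
  {a: True, z: True, l: True, b: False}
  {a: True, l: True, z: False, b: False}
  {z: True, l: True, b: True, a: False}
  {l: True, b: True, a: False, z: False}
  {a: True, l: True, b: True, z: True}
  {a: True, l: True, b: True, z: False}
  {z: True, a: False, b: False, l: False}
  {a: False, b: False, l: False, z: False}
  {z: True, b: True, a: False, l: False}
  {a: True, z: True, b: True, l: False}


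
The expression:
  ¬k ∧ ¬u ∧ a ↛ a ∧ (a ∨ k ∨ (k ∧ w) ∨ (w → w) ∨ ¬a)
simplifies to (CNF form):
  False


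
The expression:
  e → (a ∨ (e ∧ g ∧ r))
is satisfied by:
  {a: True, g: True, r: True, e: False}
  {a: True, g: True, r: False, e: False}
  {a: True, r: True, e: False, g: False}
  {a: True, r: False, e: False, g: False}
  {g: True, r: True, e: False, a: False}
  {g: True, r: False, e: False, a: False}
  {r: True, g: False, e: False, a: False}
  {r: False, g: False, e: False, a: False}
  {a: True, g: True, e: True, r: True}
  {a: True, g: True, e: True, r: False}
  {a: True, e: True, r: True, g: False}
  {a: True, e: True, r: False, g: False}
  {g: True, e: True, r: True, a: False}


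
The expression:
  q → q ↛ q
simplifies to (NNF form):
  ¬q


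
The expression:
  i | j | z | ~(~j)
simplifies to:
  i | j | z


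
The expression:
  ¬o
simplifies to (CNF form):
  ¬o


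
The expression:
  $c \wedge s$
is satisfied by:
  {c: True, s: True}


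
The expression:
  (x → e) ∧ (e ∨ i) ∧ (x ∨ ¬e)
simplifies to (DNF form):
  (e ∧ x) ∨ (e ∧ ¬e) ∨ (e ∧ i ∧ x) ∨ (e ∧ i ∧ ¬e) ∨ (e ∧ x ∧ ¬x) ∨ (e ∧ ¬e ∧ ¬x) ∨ (i ∧ x ∧ ¬x) ∨ (i ∧ ¬e ∧ ¬x)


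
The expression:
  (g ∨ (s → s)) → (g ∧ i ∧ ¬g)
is never true.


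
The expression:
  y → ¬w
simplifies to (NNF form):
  ¬w ∨ ¬y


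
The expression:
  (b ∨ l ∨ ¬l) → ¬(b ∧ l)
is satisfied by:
  {l: False, b: False}
  {b: True, l: False}
  {l: True, b: False}


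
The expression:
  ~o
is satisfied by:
  {o: False}


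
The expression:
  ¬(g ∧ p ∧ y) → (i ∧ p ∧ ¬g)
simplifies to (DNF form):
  (g ∧ p ∧ y) ∨ (g ∧ p ∧ ¬g) ∨ (i ∧ p ∧ y) ∨ (i ∧ p ∧ ¬g)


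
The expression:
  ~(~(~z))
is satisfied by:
  {z: False}


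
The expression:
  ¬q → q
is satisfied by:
  {q: True}


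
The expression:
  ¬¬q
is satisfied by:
  {q: True}


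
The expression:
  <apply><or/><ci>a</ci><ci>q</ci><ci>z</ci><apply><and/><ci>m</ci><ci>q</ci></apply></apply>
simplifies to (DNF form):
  <apply><or/><ci>a</ci><ci>q</ci><ci>z</ci></apply>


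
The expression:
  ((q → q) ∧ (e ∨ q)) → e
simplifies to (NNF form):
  e ∨ ¬q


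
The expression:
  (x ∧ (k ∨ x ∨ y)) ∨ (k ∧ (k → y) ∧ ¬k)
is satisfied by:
  {x: True}


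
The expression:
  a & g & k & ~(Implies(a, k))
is never true.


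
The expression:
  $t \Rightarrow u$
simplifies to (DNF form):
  $u \vee \neg t$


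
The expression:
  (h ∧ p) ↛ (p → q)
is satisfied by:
  {h: True, p: True, q: False}


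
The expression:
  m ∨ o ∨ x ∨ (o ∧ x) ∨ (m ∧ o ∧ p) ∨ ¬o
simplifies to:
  True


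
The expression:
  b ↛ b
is never true.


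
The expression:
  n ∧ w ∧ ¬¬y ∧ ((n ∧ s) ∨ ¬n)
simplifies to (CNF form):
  n ∧ s ∧ w ∧ y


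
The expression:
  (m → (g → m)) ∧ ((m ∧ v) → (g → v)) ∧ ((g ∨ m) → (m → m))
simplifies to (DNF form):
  True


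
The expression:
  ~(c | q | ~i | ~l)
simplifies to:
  i & l & ~c & ~q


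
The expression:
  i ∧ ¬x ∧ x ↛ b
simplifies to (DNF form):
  False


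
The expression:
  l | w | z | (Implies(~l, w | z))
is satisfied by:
  {z: True, l: True, w: True}
  {z: True, l: True, w: False}
  {z: True, w: True, l: False}
  {z: True, w: False, l: False}
  {l: True, w: True, z: False}
  {l: True, w: False, z: False}
  {w: True, l: False, z: False}


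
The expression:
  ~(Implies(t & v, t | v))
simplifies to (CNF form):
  False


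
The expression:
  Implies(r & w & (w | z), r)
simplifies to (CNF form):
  True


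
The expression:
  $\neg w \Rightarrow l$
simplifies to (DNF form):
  $l \vee w$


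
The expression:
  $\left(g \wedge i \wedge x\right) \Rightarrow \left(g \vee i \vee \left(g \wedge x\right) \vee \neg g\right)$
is always true.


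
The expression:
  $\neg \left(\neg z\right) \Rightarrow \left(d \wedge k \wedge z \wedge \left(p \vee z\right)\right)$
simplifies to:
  $\left(d \wedge k\right) \vee \neg z$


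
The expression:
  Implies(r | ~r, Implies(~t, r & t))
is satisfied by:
  {t: True}


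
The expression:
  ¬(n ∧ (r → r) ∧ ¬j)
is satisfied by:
  {j: True, n: False}
  {n: False, j: False}
  {n: True, j: True}


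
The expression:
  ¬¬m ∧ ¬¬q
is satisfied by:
  {m: True, q: True}


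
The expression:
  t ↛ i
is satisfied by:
  {t: True, i: False}


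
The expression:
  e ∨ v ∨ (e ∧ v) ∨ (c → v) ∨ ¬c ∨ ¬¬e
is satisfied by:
  {v: True, e: True, c: False}
  {v: True, e: False, c: False}
  {e: True, v: False, c: False}
  {v: False, e: False, c: False}
  {v: True, c: True, e: True}
  {v: True, c: True, e: False}
  {c: True, e: True, v: False}


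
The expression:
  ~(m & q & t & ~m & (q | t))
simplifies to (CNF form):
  True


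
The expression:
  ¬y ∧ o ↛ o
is never true.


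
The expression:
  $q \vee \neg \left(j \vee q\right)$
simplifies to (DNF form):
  $q \vee \neg j$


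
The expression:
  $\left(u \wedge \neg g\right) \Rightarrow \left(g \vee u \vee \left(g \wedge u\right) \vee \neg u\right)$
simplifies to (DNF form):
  $\text{True}$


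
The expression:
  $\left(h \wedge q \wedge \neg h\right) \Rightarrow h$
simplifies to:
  $\text{True}$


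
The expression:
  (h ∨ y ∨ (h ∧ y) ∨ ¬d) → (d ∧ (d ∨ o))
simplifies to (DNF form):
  d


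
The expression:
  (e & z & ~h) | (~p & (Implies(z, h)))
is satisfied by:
  {e: True, h: True, z: False, p: False}
  {h: True, z: False, p: False, e: False}
  {e: True, z: False, p: False, h: False}
  {e: False, z: False, p: False, h: False}
  {e: True, h: True, z: True, p: False}
  {h: True, z: True, e: False, p: False}
  {e: True, z: True, h: False, p: False}
  {e: True, p: True, z: True, h: False}


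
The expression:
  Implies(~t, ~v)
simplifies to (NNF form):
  t | ~v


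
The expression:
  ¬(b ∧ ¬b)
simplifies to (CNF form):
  True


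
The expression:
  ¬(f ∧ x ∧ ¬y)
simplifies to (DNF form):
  y ∨ ¬f ∨ ¬x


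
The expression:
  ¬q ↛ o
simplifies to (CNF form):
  ¬o ∧ ¬q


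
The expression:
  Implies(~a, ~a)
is always true.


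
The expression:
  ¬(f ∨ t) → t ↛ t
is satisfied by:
  {t: True, f: True}
  {t: True, f: False}
  {f: True, t: False}


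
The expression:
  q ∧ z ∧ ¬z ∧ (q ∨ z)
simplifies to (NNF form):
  False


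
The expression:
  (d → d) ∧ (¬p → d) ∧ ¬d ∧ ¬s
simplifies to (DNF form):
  p ∧ ¬d ∧ ¬s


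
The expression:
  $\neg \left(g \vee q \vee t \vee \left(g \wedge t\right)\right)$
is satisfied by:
  {q: False, g: False, t: False}


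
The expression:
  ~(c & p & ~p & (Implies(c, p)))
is always true.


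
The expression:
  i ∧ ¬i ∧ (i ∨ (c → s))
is never true.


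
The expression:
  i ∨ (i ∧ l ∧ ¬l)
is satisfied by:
  {i: True}


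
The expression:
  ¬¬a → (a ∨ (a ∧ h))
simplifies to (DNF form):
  True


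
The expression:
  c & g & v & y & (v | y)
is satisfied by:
  {c: True, g: True, y: True, v: True}


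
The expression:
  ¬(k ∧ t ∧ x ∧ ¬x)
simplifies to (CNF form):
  True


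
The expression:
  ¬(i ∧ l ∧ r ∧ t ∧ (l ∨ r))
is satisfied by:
  {l: False, t: False, i: False, r: False}
  {r: True, l: False, t: False, i: False}
  {i: True, l: False, t: False, r: False}
  {r: True, i: True, l: False, t: False}
  {t: True, r: False, l: False, i: False}
  {r: True, t: True, l: False, i: False}
  {i: True, t: True, r: False, l: False}
  {r: True, i: True, t: True, l: False}
  {l: True, i: False, t: False, r: False}
  {r: True, l: True, i: False, t: False}
  {i: True, l: True, r: False, t: False}
  {r: True, i: True, l: True, t: False}
  {t: True, l: True, i: False, r: False}
  {r: True, t: True, l: True, i: False}
  {i: True, t: True, l: True, r: False}


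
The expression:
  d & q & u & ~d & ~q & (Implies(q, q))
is never true.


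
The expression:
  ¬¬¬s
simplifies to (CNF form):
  ¬s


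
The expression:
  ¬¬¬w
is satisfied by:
  {w: False}


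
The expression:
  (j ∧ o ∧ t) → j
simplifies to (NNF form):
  True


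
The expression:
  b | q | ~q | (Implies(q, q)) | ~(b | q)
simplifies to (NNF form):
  True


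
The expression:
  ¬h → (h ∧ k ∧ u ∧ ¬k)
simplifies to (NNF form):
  h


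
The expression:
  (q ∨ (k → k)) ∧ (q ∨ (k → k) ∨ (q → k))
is always true.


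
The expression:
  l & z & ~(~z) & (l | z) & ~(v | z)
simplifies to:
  False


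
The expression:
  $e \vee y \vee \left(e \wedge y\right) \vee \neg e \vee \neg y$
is always true.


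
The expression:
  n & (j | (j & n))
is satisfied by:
  {j: True, n: True}


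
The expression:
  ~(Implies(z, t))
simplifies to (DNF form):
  z & ~t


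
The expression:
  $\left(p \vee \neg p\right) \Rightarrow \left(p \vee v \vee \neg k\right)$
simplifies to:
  $p \vee v \vee \neg k$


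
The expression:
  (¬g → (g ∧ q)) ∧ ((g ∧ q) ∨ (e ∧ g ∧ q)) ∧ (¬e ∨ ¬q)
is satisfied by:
  {g: True, q: True, e: False}


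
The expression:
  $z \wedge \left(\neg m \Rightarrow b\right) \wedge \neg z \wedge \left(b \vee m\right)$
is never true.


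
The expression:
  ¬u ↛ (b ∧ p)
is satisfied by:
  {u: False, p: False, b: False}
  {b: True, u: False, p: False}
  {p: True, u: False, b: False}


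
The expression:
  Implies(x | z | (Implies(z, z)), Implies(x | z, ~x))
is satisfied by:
  {x: False}


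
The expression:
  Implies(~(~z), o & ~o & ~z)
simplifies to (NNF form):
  ~z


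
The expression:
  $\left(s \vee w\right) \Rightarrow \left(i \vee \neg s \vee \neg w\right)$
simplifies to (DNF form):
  $i \vee \neg s \vee \neg w$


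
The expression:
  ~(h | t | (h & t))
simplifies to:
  ~h & ~t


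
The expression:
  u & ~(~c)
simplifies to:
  c & u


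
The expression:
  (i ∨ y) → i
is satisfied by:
  {i: True, y: False}
  {y: False, i: False}
  {y: True, i: True}


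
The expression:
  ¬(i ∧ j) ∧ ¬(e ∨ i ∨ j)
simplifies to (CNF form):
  ¬e ∧ ¬i ∧ ¬j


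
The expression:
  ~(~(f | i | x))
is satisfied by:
  {i: True, x: True, f: True}
  {i: True, x: True, f: False}
  {i: True, f: True, x: False}
  {i: True, f: False, x: False}
  {x: True, f: True, i: False}
  {x: True, f: False, i: False}
  {f: True, x: False, i: False}


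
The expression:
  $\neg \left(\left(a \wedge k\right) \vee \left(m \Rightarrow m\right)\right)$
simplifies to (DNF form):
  $\text{False}$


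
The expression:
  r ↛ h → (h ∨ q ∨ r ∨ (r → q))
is always true.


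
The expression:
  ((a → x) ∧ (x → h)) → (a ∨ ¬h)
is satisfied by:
  {a: True, h: False}
  {h: False, a: False}
  {h: True, a: True}


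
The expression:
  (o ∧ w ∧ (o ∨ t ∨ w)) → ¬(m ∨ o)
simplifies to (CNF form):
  ¬o ∨ ¬w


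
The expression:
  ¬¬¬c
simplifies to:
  ¬c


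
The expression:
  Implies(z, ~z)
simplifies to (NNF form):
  ~z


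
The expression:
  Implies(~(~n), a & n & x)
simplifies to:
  ~n | (a & x)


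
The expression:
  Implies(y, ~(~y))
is always true.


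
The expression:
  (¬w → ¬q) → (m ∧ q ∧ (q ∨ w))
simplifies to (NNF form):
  q ∧ (m ∨ ¬w)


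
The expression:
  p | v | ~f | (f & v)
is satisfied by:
  {v: True, p: True, f: False}
  {v: True, p: False, f: False}
  {p: True, v: False, f: False}
  {v: False, p: False, f: False}
  {f: True, v: True, p: True}
  {f: True, v: True, p: False}
  {f: True, p: True, v: False}


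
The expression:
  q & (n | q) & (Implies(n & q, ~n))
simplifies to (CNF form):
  q & ~n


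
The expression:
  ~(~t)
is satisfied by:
  {t: True}


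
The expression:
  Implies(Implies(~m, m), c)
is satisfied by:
  {c: True, m: False}
  {m: False, c: False}
  {m: True, c: True}


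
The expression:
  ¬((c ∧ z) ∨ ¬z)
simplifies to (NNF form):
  z ∧ ¬c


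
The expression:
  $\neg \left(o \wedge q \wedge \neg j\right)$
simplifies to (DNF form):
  $j \vee \neg o \vee \neg q$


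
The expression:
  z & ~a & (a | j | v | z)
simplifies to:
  z & ~a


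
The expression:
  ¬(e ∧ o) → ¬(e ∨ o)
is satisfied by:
  {o: False, e: False}
  {e: True, o: True}


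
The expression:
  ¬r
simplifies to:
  ¬r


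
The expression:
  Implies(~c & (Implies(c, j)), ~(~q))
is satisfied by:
  {q: True, c: True}
  {q: True, c: False}
  {c: True, q: False}


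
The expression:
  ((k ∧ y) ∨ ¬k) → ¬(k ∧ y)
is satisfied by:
  {k: False, y: False}
  {y: True, k: False}
  {k: True, y: False}


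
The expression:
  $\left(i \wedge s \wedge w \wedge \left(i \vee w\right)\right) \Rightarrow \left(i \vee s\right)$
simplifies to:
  $\text{True}$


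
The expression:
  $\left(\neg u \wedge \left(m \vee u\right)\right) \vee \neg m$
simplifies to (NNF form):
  $\neg m \vee \neg u$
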